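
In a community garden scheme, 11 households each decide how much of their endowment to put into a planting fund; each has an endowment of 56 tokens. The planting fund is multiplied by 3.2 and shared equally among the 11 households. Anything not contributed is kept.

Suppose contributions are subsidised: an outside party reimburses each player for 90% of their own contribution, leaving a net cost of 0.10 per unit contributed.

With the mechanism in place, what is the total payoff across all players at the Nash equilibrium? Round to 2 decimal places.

2525.60 tokens

With the mechanism, a contributed unit returns (3.2/11) / 0.10 = 2.9091 per unit of net cost to the contributor — now above 1 — so contributing fully is weakly dominant for every player.
At the Nash equilibrium everyone contributes 56. Group total payoff = 11 × (56 × 0.90 + 3.2 × 56) = 2525.60.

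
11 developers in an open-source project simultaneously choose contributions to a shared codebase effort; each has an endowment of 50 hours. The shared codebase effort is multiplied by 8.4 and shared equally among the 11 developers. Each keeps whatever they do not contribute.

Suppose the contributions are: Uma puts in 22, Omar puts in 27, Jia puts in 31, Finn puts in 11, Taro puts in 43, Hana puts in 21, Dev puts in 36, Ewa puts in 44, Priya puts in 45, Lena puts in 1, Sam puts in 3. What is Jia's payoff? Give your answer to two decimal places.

Total contributed: 22 + 27 + 31 + 11 + 43 + 21 + 36 + 44 + 45 + 1 + 3 = 284.
Each receives 8.4 × 284 / 11 = 216.87 from the shared codebase effort.
Jia keeps 50 − 31 = 19, so Jia's payoff is 19 + 216.87 = 235.87.

235.87 hours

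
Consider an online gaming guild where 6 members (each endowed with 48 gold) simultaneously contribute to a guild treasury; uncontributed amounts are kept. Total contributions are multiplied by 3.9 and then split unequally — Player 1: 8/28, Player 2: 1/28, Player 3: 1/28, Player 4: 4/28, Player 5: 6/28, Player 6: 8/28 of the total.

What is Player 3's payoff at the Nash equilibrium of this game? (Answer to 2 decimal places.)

61.37 gold

Each unit j contributes comes back to j as 3.9 × (j's share), so j prefers to contribute only if that share exceeds 1/3.9 = 0.2564; otherwise keeping the unit dominates.
The shares above 0.2564 belong to Player 1 and Player 6, contributing 48 each; the remaining 4 contribute 0. Total contributed: 96.
Player 3 keeps 48 and receives 3.9 × 96 × 1/28 = 13.37 from the guild treasury, for a payoff of 61.37.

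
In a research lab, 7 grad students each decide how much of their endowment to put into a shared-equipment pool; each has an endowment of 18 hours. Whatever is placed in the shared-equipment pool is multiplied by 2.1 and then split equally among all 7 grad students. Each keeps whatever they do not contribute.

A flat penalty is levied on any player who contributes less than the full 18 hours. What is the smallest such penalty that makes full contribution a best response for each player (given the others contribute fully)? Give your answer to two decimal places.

Given the others contribute fully, the best deviation is to contribute 0 (any partial contribution still incurs the fine and gives up units whose private return 0.3000 is below 1).
Deviating from 18 to 0 saves 18 hours but forfeits the deviator's share of the drop in the shared-equipment pool: 2.1/7 × 18 = 5.40.
So the deviation gain is 18 − 5.40 = 12.60, and the fine must be at least 12.60 hours to wipe it out.

12.60 hours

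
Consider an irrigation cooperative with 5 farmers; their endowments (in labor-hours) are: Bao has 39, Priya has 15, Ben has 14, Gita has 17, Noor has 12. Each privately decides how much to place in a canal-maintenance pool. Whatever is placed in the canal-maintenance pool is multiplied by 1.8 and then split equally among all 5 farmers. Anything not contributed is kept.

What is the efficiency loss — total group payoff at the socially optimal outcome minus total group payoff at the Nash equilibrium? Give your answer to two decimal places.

The private return per contributed unit is 1.8/5 = 0.3600 < 1 for every player regardless of endowment, so the Nash equilibrium is zero contribution and the group total is Σ E_j = 39 + 15 + 14 + 17 + 12 = 97.
Each contributed unit returns 1.800 to the group, so the social optimum is full contribution by everyone: group total = 1.800 × 97 = 174.60.
Efficiency loss = (1.800 − 1) × 97 = 77.60.

77.60 labor-hours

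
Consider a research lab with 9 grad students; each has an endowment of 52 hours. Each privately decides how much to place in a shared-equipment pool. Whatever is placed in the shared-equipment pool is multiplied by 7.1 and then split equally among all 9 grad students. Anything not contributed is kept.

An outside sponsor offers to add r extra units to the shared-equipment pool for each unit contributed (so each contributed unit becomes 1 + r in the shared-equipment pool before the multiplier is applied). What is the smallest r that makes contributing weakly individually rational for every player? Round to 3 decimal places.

0.268

With matching at rate r, one contributed unit becomes (1 + r) in the shared-equipment pool and returns 7.1 × (1 + r) / 9 to the contributor.
Setting this equal to 1: 1 + r = 9/7.1 = 1.2676.
So the minimum matching rate is r = 1.2676 − 1 = 0.268.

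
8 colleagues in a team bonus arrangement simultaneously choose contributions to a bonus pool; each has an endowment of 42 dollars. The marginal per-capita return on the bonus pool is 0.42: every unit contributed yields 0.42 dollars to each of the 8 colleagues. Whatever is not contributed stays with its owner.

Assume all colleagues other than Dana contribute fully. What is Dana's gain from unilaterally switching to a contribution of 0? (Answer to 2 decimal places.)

24.36 dollars

Switching from a contribution of 42 to 0 lets Dana keep an extra 42 dollars, but lowers the bonus pool by 42, which costs Dana their own share of that drop: 0.42 × 42 = 17.64.
Net gain = 42 − 17.64 = 24.36. The private return per contributed unit (0.42) is below 1, so free-riding is indeed the best response regardless of what the others do.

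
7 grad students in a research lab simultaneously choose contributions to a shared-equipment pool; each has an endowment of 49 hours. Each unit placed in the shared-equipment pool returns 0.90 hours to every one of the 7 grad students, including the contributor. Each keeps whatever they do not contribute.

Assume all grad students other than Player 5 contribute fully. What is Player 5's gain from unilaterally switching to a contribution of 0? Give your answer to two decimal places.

Switching from a contribution of 49 to 0 lets Player 5 keep an extra 49 hours, but lowers the shared-equipment pool by 49, which costs Player 5 their own share of that drop: 0.90 × 49 = 44.10.
Net gain = 49 − 44.10 = 4.90. The private return per contributed unit (0.90) is below 1, so free-riding is indeed the best response regardless of what the others do.

4.90 hours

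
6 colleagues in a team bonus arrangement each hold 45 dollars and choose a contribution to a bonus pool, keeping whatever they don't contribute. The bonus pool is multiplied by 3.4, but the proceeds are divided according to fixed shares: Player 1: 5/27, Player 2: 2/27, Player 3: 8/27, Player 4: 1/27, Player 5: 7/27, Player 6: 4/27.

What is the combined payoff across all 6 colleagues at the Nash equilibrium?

For player j, contributing a unit is worthwhile iff 3.4 × (j's share) ≥ 1, i.e. iff j's share is at least 0.2941.
Player 3 alone (share 8/27) is above the threshold, contributing 45; the remaining 5 contribute 0. Total contributed: 45.
The bonus pool pays out 3.4 × 45 = 153.00 in total (split across the unequal shares, but the aggregate is all that matters for the group sum).
The 5 free-riders keep 45 each, adding 225. Group total = 225 + 153.00 = 378.00.

378.00 dollars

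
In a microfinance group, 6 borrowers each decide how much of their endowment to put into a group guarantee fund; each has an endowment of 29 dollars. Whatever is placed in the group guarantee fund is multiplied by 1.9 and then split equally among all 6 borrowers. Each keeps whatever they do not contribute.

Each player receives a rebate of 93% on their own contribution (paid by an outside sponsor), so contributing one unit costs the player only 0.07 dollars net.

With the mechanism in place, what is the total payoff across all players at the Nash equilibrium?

With the mechanism, a contributed unit returns (1.9/6) / 0.07 = 4.5238 per unit of net cost to the contributor — now above 1 — so contributing fully is weakly dominant for every player.
At the Nash equilibrium everyone contributes 29. Group total payoff = 6 × (29 × 0.93 + 1.9 × 29) = 492.42.

492.42 dollars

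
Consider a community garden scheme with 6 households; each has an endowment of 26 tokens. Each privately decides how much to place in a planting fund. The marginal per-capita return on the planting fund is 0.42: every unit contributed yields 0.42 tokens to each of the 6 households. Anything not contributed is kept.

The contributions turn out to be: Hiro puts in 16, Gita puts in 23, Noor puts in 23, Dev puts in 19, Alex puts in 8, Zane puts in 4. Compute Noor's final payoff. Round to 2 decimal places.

Total contributed: 16 + 23 + 23 + 19 + 8 + 4 = 93.
Each receives 0.42 × 93 = 39.06 from the planting fund.
Noor keeps 26 − 23 = 3, so Noor's payoff is 3 + 39.06 = 42.06.

42.06 tokens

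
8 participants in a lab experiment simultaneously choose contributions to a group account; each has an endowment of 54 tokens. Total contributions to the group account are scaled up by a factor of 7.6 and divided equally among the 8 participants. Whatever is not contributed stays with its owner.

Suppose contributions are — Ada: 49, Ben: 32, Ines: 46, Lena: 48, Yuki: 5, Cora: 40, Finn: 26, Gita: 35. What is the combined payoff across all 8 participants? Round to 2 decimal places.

2286.60 tokens

Total contributed: 49 + 32 + 46 + 48 + 5 + 40 + 26 + 35 = 281; total kept: 8 × 54 − 281 = 151.
The group account pays out 7.6 × 281 = 2135.60 in aggregate.
Group total = 151 + 2135.60 = 2286.60.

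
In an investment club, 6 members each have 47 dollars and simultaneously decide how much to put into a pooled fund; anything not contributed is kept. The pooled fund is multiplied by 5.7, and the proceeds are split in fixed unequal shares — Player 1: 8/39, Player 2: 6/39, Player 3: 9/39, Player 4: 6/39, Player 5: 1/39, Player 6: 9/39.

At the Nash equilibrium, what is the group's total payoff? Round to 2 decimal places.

944.70 dollars

Player j's private return per contributed unit is 5.7 × (j's share). Contributing is weakly dominant for j when that share is at least 1/5.7 = 0.1754, and contributing 0 is dominant otherwise.
Player 1, Player 3 and Player 6 are above the threshold, contributing 47 each; the remaining 3 contribute 0. Total contributed: 141.
The pooled fund pays out 5.7 × 141 = 803.70 in total (split across the unequal shares, but the aggregate is all that matters for the group sum).
The 3 free-riders keep 47 each, adding 141. Group total = 141 + 803.70 = 944.70.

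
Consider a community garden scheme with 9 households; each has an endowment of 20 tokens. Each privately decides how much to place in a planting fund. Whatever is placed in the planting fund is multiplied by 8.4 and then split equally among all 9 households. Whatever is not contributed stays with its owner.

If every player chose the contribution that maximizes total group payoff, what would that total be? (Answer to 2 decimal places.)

1512.00 tokens

Each contributed unit returns 8.400 to the group as a whole (0.9333 to each of 9 players), which exceeds 1, so the social optimum is full contribution: group total = 8.400 × 180 = 1512.00.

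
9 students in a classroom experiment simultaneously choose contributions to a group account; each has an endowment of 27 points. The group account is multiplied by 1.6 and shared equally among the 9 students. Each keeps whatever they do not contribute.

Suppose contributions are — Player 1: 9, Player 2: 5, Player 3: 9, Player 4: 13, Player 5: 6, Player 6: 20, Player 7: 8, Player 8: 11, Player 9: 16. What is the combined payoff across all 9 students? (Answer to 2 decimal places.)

301.20 points

Total contributed: 9 + 5 + 9 + 13 + 6 + 20 + 8 + 11 + 16 = 97; total kept: 9 × 27 − 97 = 146.
The group account pays out 1.6 × 97 = 155.20 in aggregate.
Group total = 146 + 155.20 = 301.20.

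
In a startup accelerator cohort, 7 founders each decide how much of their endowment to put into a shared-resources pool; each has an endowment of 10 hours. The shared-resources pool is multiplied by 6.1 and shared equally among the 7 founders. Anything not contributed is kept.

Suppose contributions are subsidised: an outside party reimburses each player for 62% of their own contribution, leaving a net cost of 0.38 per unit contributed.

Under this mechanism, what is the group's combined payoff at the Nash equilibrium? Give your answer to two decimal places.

470.40 hours

With the mechanism, a contributed unit returns (6.1/7) / 0.38 = 2.2932 per unit of net cost to the contributor — now above 1 — so contributing fully is weakly dominant for every player.
So the Nash equilibrium is full contribution by all 7; the group earns 7 × (10 × 0.62 + 6.1 × 10) = 470.40.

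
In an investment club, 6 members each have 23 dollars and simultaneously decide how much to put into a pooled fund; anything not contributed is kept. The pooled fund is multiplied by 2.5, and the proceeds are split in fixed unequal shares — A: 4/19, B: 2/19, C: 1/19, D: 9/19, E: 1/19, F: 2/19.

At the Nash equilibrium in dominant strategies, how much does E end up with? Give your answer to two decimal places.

Each unit j contributes comes back to j as 2.5 × (j's share), so j prefers to contribute only if that share exceeds 1/2.5 = 0.4000; otherwise keeping the unit dominates.
Only D (9/19) clears that bar, contributing 23; the remaining 5 contribute 0. Total contributed: 23.
E keeps 23 and receives 2.5 × 23 × 1/19 = 3.03 from the pooled fund, for a payoff of 26.03.

26.03 dollars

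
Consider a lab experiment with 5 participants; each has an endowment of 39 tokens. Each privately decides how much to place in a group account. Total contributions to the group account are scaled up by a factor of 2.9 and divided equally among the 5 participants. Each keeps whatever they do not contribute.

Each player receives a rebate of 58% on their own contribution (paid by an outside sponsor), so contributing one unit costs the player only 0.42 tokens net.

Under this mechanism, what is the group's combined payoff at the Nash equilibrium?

678.60 tokens

Under the mechanism each unit contributed yields (2.9/5) / 0.42 = 1.3810 back to its contributor per unit of net cost, which exceeds 1, making full contribution the dominant choice for everyone.
So the Nash equilibrium is full contribution by all 5; the group earns 5 × (39 × 0.58 + 2.9 × 39) = 678.60.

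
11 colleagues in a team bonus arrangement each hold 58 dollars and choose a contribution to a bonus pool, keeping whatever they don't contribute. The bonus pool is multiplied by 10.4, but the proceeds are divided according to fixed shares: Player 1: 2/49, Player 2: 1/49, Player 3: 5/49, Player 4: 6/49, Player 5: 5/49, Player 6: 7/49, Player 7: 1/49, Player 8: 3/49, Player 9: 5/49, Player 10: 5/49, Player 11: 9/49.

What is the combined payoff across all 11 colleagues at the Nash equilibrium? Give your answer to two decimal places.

For player j, contributing a unit is worthwhile iff 10.4 × (j's share) ≥ 1, i.e. iff j's share is at least 0.0962.
Player 3, Player 4, Player 5, Player 6, Player 9, Player 10 and Player 11 are above the threshold, contributing 58 each; the remaining 4 contribute 0. Total contributed: 406.
The bonus pool pays out 10.4 × 406 = 4222.40 in total (split across the unequal shares, but the aggregate is all that matters for the group sum).
The 4 free-riders keep 58 each, adding 232. Group total = 232 + 4222.40 = 4454.40.

4454.40 dollars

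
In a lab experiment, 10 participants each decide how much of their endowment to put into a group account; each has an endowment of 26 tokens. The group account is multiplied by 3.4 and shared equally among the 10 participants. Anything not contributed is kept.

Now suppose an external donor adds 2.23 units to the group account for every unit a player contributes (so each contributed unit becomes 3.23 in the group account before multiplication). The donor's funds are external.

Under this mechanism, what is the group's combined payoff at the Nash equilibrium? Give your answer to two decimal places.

The effective private return per unit is now 3.4 × 3.23 / 10 = 1.0982 > 1, so every player's dominant strategy flips to full contribution.
So the Nash equilibrium is full contribution by all 10; the group earns 3.4 × 3.23 × 260 = 2855.32.

2855.32 tokens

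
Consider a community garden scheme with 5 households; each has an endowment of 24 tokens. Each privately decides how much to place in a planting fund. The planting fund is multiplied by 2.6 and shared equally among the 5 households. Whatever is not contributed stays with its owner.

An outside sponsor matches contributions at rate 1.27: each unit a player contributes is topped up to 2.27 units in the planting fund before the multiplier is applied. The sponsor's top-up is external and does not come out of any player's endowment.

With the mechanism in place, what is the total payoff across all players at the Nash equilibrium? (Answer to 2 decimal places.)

With the mechanism, a contributed unit returns 2.6 × 2.27 / 5 = 1.1804 per unit of net cost to the contributor — now above 1 — so contributing fully is weakly dominant for every player.
At the Nash equilibrium everyone contributes 24. Group total payoff = 2.6 × 2.27 × 120 = 708.24.

708.24 tokens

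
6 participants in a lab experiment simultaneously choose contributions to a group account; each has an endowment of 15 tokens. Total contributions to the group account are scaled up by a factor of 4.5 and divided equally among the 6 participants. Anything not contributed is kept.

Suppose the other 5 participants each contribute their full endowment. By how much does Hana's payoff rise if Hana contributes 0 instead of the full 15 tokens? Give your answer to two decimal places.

Switching from a contribution of 15 to 0 lets Hana keep an extra 15 tokens, but lowers the group account by 15, which costs Hana their own share of that drop: 4.5/6 × 15 = 11.25.
Net gain = 15 − 11.25 = 3.75. The private return per contributed unit (0.7500) is below 1, so free-riding is indeed the best response regardless of what the others do.

3.75 tokens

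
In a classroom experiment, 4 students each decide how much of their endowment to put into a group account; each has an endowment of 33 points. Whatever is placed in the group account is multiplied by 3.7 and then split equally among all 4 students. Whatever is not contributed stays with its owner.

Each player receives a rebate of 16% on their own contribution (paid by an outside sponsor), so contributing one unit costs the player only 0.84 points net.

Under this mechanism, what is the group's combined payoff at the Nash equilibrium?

509.52 points

With the mechanism, a contributed unit returns (3.7/4) / 0.84 = 1.1012 per unit of net cost to the contributor — now above 1 — so contributing fully is weakly dominant for every player.
So the Nash equilibrium is full contribution by all 4; the group earns 4 × (33 × 0.16 + 3.7 × 33) = 509.52.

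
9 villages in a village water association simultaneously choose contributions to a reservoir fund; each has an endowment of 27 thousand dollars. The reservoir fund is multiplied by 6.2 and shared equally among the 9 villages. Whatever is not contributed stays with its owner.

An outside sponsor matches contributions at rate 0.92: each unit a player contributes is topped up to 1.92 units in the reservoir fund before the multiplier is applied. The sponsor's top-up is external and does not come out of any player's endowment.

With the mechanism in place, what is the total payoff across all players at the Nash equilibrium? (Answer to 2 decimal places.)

The effective private return per unit is now 6.2 × 1.92 / 9 = 1.3227 > 1, so every player's dominant strategy flips to full contribution.
At the Nash equilibrium everyone contributes 27. Group total payoff = 6.2 × 1.92 × 243 = 2892.67.

2892.67 thousand dollars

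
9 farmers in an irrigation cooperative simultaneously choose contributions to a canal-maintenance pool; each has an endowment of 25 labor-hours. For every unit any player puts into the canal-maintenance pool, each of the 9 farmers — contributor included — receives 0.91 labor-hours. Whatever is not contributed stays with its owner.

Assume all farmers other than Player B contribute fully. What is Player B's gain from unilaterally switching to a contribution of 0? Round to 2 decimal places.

2.25 labor-hours

Switching from a contribution of 25 to 0 lets Player B keep an extra 25 labor-hours, but lowers the canal-maintenance pool by 25, which costs Player B their own share of that drop: 0.91 × 25 = 22.75.
Net gain = 25 − 22.75 = 2.25. The private return per contributed unit (0.91) is below 1, so free-riding is indeed the best response regardless of what the others do.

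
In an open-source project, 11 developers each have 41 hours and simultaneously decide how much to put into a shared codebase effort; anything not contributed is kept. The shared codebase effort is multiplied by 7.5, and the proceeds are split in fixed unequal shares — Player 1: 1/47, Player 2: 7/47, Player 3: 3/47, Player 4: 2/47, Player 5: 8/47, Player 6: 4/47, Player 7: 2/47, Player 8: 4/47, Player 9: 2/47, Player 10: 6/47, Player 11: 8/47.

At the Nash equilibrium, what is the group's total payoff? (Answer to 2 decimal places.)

For player j, contributing a unit is worthwhile iff 7.5 × (j's share) ≥ 1, i.e. iff j's share is at least 0.1333.
Player 2, Player 5 and Player 11 clear that bar, contributing 41 each; the remaining 8 contribute 0. Total contributed: 123.
The shared codebase effort pays out 7.5 × 123 = 922.50 in total (split across the unequal shares, but the aggregate is all that matters for the group sum).
The 8 free-riders keep 41 each, adding 328. Group total = 328 + 922.50 = 1250.50.

1250.50 hours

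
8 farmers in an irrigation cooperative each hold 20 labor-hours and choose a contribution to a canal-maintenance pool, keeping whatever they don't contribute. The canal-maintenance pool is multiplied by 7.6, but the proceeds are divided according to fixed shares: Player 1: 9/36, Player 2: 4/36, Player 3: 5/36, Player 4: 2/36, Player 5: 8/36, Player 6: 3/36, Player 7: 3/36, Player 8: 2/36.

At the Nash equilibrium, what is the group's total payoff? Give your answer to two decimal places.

Player j's private return per contributed unit is 7.6 × (j's share). Contributing is weakly dominant for j when that share is at least 1/7.6 = 0.1316, and contributing 0 is dominant otherwise.
The shares above 0.1316 belong to Player 1, Player 3 and Player 5, contributing 20 each; the remaining 5 contribute 0. Total contributed: 60.
The canal-maintenance pool pays out 7.6 × 60 = 456.00 in total (split across the unequal shares, but the aggregate is all that matters for the group sum).
The 5 free-riders keep 20 each, adding 100. Group total = 100 + 456.00 = 556.00.

556.00 labor-hours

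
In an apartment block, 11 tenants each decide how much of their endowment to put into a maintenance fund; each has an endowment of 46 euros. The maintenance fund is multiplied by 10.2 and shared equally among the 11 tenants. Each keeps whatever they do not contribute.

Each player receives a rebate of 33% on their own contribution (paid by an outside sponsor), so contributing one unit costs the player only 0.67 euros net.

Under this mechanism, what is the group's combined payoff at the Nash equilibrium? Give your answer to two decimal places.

5328.18 euros

Under the mechanism each unit contributed yields (10.2/11) / 0.67 = 1.3840 back to its contributor per unit of net cost, which exceeds 1, making full contribution the dominant choice for everyone.
At the Nash equilibrium everyone contributes 46. Group total payoff = 11 × (46 × 0.33 + 10.2 × 46) = 5328.18.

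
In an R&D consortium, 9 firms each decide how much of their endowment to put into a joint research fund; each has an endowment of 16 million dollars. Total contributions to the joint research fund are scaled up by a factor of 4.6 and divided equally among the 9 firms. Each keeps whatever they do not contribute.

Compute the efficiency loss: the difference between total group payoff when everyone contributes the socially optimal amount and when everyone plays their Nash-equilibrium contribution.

Each contributed unit returns 4.6/9 = 0.5111 to its contributor — below 1 — so contributing 0 is dominant for every player. At the Nash equilibrium everyone keeps their 16, and the group total is 9 × 16 = 144.
Each contributed unit returns 4.600 to the group as a whole (0.5111 to each of 9 players), which exceeds 1, so the social optimum is full contribution: group total = 4.600 × 144 = 662.40.
Efficiency loss = 662.40 − 144 = 518.40.

518.40 million dollars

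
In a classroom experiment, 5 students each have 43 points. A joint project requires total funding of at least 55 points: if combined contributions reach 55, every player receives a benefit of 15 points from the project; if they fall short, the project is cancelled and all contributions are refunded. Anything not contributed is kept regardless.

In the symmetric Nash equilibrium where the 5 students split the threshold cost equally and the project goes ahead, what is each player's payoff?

Equal share of the threshold: 55/5 = 11.
At this profile no one gains by cutting their contribution: any cut drops the total below 55, the project is cancelled, contributions are refunded, and the deviator ends with 43, which is less than 43 − 11 + 15 = 47. Contributing more than 11 just wastes the excess. So contributing exactly 11 is a best response.
Each player's payoff: 43 − 11 + 15 = 47.

47 points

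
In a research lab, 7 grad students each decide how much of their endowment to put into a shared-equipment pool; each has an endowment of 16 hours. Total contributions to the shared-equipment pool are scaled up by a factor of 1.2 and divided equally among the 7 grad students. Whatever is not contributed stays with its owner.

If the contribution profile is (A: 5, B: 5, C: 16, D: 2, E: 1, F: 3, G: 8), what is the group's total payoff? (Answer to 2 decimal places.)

Total contributed: 5 + 5 + 16 + 2 + 1 + 3 + 8 = 40; total kept: 7 × 16 − 40 = 72.
The shared-equipment pool pays out 1.2 × 40 = 48.00 in aggregate.
Group total = 72 + 48.00 = 120.00.

120.00 hours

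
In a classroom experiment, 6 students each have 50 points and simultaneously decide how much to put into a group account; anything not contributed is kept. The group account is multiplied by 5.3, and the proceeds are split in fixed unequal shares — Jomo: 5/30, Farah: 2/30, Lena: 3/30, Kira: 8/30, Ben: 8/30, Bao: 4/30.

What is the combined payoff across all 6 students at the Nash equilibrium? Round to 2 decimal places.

730.00 points

Player j's private return per contributed unit is 5.3 × (j's share). Contributing is weakly dominant for j when that share is at least 1/5.3 = 0.1887, and contributing 0 is dominant otherwise.
Kira and Ben clear that bar, contributing 50 each; the remaining 4 contribute 0. Total contributed: 100.
The group account pays out 5.3 × 100 = 530.00 in total (split across the unequal shares, but the aggregate is all that matters for the group sum).
The 4 free-riders keep 50 each, adding 200. Group total = 200 + 530.00 = 730.00.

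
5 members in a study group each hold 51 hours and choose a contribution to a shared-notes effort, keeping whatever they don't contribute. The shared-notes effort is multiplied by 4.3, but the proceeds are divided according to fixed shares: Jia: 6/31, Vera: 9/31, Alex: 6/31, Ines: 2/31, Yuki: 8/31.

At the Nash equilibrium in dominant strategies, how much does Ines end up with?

Each unit j contributes comes back to j as 4.3 × (j's share), so j prefers to contribute only if that share exceeds 1/4.3 = 0.2326; otherwise keeping the unit dominates.
The shares above 0.2326 belong to Vera and Yuki, contributing 51 each; the remaining 3 contribute 0. Total contributed: 102.
Ines keeps 51 and receives 4.3 × 102 × 2/31 = 28.30 from the shared-notes effort, for a payoff of 79.30.

79.30 hours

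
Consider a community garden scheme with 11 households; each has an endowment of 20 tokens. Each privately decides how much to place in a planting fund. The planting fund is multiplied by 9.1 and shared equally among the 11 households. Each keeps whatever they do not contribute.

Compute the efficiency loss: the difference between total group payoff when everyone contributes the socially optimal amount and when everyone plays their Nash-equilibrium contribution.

Each contributed unit returns 9.1/11 = 0.8273 to its contributor — below 1 — so contributing 0 is dominant for every player. At the Nash equilibrium everyone keeps their 20, and the group total is 11 × 20 = 220.
Each contributed unit returns 9.100 to the group as a whole (0.8273 to each of 11 players), which exceeds 1, so the social optimum is full contribution: group total = 9.100 × 220 = 2002.00.
Efficiency loss = 2002.00 − 220 = 1782.00.

1782.00 tokens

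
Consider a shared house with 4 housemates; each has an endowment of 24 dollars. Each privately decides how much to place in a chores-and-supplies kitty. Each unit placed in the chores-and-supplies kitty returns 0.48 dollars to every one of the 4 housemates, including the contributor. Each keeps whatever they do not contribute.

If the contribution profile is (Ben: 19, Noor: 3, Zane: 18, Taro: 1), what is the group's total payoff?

Total contributed: 19 + 3 + 18 + 1 = 41; total kept: 4 × 24 − 41 = 55.
The chores-and-supplies kitty pays out 0.48 × 4 × 41 = 78.72 in aggregate.
Group total = 55 + 78.72 = 133.72.

133.72 dollars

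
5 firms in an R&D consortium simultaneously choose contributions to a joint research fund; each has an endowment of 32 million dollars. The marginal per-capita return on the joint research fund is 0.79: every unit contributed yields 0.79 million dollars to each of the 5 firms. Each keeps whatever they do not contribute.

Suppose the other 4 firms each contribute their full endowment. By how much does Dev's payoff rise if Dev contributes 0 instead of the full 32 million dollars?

6.72 million dollars

Switching from a contribution of 32 to 0 lets Dev keep an extra 32 million dollars, but lowers the joint research fund by 32, which costs Dev their own share of that drop: 0.79 × 32 = 25.28.
Net gain = 32 − 25.28 = 6.72. The private return per contributed unit (0.79) is below 1, so free-riding is indeed the best response regardless of what the others do.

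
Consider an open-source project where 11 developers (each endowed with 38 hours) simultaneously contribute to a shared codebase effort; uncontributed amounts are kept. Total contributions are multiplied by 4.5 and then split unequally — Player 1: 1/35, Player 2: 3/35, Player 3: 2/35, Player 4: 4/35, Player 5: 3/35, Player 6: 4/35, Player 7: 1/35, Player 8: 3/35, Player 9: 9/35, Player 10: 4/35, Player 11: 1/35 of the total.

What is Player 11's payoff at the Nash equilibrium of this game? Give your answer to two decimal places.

42.89 hours

Player j's private return per contributed unit is 4.5 × (j's share). Contributing is weakly dominant for j when that share is at least 1/4.5 = 0.2222, and contributing 0 is dominant otherwise.
The only share above 0.2222 is Player 9's 9/35, contributing 38; the remaining 10 contribute 0. Total contributed: 38.
Player 11 keeps 38 and receives 4.5 × 38 × 1/35 = 4.89 from the shared codebase effort, for a payoff of 42.89.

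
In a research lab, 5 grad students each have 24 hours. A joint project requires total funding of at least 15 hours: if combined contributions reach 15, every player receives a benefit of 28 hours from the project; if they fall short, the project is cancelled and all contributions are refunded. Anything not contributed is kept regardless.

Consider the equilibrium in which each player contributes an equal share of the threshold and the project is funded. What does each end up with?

Equal share of the threshold: 15/5 = 3.
At this profile no one gains by cutting their contribution: any cut drops the total below 15, the project is cancelled, contributions are refunded, and the deviator ends with 24, which is less than 24 − 3 + 28 = 49. Contributing more than 3 just wastes the excess. So contributing exactly 3 is a best response.
Each player's payoff: 24 − 3 + 28 = 49.

49 hours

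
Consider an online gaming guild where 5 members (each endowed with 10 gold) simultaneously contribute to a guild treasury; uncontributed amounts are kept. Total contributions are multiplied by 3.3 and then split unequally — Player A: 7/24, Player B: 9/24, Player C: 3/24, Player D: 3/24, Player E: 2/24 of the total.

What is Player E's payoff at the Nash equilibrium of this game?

12.75 gold

Player j's private return per contributed unit is 3.3 × (j's share). Contributing is weakly dominant for j when that share is at least 1/3.3 = 0.3030, and contributing 0 is dominant otherwise.
The only share above 0.3030 is Player B's 9/24, contributing 10; the remaining 4 contribute 0. Total contributed: 10.
Player E keeps 10 and receives 3.3 × 10 × 2/24 = 2.75 from the guild treasury, for a payoff of 12.75.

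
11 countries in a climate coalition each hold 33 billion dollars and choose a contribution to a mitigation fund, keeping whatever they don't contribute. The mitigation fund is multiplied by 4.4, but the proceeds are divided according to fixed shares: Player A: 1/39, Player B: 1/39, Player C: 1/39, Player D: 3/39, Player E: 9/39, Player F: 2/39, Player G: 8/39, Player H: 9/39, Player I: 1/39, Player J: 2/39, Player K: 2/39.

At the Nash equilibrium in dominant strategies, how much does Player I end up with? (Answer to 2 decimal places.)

Player j's private return per contributed unit is 4.4 × (j's share). Contributing is weakly dominant for j when that share is at least 1/4.4 = 0.2273, and contributing 0 is dominant otherwise.
Player E and Player H are above the threshold, contributing 33 each; the remaining 9 contribute 0. Total contributed: 66.
Player I keeps 33 and receives 4.4 × 66 × 1/39 = 7.45 from the mitigation fund, for a payoff of 40.45.

40.45 billion dollars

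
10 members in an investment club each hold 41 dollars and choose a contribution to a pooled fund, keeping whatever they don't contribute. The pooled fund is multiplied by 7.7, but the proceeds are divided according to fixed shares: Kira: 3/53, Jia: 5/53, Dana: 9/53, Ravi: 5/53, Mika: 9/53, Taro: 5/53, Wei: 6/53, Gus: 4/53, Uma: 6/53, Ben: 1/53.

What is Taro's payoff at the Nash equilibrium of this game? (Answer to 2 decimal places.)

100.57 dollars

A player with share s gets back 7.7·s per unit contributed, so full contribution is dominant for anyone with s > 1/7.7 = 0.1299 and zero contribution is dominant for anyone below.
Dana and Mika are above the threshold, contributing 41 each; the remaining 8 contribute 0. Total contributed: 82.
Taro keeps 41 and receives 7.7 × 82 × 5/53 = 59.57 from the pooled fund, for a payoff of 100.57.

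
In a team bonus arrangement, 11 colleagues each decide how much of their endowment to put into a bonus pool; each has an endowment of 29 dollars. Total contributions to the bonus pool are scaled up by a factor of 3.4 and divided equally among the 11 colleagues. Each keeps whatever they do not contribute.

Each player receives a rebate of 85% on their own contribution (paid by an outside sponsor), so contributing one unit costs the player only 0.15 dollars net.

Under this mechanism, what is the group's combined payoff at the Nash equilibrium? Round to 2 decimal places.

1355.75 dollars

Under the mechanism each unit contributed yields (3.4/11) / 0.15 = 2.0606 back to its contributor per unit of net cost, which exceeds 1, making full contribution the dominant choice for everyone.
So the Nash equilibrium is full contribution by all 11; the group earns 11 × (29 × 0.85 + 3.4 × 29) = 1355.75.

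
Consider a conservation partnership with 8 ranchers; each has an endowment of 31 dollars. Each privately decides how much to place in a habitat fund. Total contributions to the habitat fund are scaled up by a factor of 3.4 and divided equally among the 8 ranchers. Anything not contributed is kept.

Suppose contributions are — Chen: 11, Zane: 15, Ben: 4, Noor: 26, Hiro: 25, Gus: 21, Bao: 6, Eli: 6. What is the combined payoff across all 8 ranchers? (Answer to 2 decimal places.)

521.60 dollars

Total contributed: 11 + 15 + 4 + 26 + 25 + 21 + 6 + 6 = 114; total kept: 8 × 31 − 114 = 134.
The habitat fund pays out 3.4 × 114 = 387.60 in aggregate.
Group total = 134 + 387.60 = 521.60.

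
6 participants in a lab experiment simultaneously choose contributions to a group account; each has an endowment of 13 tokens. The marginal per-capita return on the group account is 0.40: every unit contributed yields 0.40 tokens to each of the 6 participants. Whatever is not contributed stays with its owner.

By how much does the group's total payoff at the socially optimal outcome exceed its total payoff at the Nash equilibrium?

109.20 tokens

The private return per contributed unit is 0.40 < 1, so contributing 0 is dominant for every player. At the Nash equilibrium everyone keeps their 13, and the group total is 6 × 13 = 78.
Each contributed unit returns 2.400 to the group as a whole (0.40 to each of 6 players), which exceeds 1, so the social optimum is full contribution: group total = 2.400 × 78 = 187.20.
Efficiency loss = 187.20 − 78 = 109.20.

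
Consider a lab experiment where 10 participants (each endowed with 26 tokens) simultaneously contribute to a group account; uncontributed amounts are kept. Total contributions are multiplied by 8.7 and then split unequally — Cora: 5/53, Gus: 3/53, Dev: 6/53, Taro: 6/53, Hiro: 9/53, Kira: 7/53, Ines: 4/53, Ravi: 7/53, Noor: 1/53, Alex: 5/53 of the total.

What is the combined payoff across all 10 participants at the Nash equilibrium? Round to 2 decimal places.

860.60 tokens

For player j, contributing a unit is worthwhile iff 8.7 × (j's share) ≥ 1, i.e. iff j's share is at least 0.1149.
Hiro, Kira and Ravi clear that bar, contributing 26 each; the remaining 7 contribute 0. Total contributed: 78.
The group account pays out 8.7 × 78 = 678.60 in total (split across the unequal shares, but the aggregate is all that matters for the group sum).
The 7 free-riders keep 26 each, adding 182. Group total = 182 + 678.60 = 860.60.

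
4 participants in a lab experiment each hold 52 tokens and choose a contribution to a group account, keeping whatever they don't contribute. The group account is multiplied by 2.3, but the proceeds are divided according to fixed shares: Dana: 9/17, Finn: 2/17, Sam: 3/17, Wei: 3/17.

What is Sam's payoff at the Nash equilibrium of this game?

73.11 tokens

A player with share s gets back 2.3·s per unit contributed, so full contribution is dominant for anyone with s > 1/2.3 = 0.4348 and zero contribution is dominant for anyone below.
The only share above 0.4348 is Dana's 9/17, contributing 52; the remaining 3 contribute 0. Total contributed: 52.
Sam keeps 52 and receives 2.3 × 52 × 3/17 = 21.11 from the group account, for a payoff of 73.11.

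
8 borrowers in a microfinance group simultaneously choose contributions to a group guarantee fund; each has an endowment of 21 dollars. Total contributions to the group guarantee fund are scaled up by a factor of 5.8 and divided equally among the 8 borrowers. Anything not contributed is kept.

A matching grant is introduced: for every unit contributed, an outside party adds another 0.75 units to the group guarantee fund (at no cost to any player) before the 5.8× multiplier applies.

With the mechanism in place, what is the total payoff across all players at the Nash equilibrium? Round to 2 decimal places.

The effective private return per unit is now 5.8 × 1.75 / 8 = 1.2688 > 1, so every player's dominant strategy flips to full contribution.
So the Nash equilibrium is full contribution by all 8; the group earns 5.8 × 1.75 × 168 = 1705.20.

1705.20 dollars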